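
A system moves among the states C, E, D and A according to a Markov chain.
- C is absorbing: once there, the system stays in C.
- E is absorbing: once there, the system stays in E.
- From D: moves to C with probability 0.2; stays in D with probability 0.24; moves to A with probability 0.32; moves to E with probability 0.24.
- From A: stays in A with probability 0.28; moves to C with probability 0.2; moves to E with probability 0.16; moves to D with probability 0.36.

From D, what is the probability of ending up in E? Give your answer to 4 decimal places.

Let h(s) be the probability of absorption at E starting from transient state s. Then h(E) = 1 and h(C) = 0. By first-step analysis:
h(D) = 0.2·0 + 0.24·1 + 0.24·h(D) + 0.32·h(A)
h(A) = 0.2·0 + 0.16·1 + 0.36·h(D) + 0.28·h(A)
Solving: h(D) = 0.5185, h(A) = 0.4815.
Starting from D, the probability is 0.5185.

0.5185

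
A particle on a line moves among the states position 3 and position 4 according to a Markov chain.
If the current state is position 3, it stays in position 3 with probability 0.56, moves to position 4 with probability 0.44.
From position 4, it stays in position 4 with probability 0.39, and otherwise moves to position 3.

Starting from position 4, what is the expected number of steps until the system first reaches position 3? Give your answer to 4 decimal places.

Let t(s) be the expected number of steps to first reach position 3 from state s, with t(position 3) = 0. Conditioning on the first step:
t(position 4) = 1 + 0.39·t(position 4)
Solving: t(position 4) = 1.6393.
Expected steps from position 4 to position 3: 1.6393.

1.6393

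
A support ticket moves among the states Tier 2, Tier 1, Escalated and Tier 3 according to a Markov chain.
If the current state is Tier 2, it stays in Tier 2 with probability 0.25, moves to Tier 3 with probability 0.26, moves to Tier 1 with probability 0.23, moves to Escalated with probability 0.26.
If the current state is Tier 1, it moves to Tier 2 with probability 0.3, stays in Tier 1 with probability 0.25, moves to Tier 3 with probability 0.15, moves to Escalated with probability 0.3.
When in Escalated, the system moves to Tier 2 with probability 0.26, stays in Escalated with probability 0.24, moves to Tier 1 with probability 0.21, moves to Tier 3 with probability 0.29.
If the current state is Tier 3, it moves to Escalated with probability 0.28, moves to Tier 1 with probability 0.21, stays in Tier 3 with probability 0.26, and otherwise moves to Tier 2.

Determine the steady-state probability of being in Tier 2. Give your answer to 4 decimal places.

Let the stationary distribution be π with π = πP and π_1 + π_2 + π_3 + π_4 = 1.
π_1 = 0.25·π_1 + 0.3·π_2 + 0.26·π_3 + 0.25·π_4
π_2 = 0.23·π_1 + 0.25·π_2 + 0.21·π_3 + 0.21·π_4
π_3 = 0.26·π_1 + 0.3·π_2 + 0.24·π_3 + 0.28·π_4
Solving with the normalization constraint gives π = (0.2639, 0.2242, 0.2685, 0.2434).
So the stationary probability of Tier 2 is 0.2639.

0.2639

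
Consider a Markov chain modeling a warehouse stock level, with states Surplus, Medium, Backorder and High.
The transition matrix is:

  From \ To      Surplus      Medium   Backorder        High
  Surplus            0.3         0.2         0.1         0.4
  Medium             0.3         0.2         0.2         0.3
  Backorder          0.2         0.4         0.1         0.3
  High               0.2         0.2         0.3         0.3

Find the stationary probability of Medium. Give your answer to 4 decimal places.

0.2377

Let the stationary distribution be π with π = πP and π_1 + π_2 + π_3 + π_4 = 1.
π_1 = 0.3·π_1 + 0.3·π_2 + 0.2·π_3 + 0.2·π_4
π_2 = 0.2·π_1 + 0.2·π_2 + 0.4·π_3 + 0.2·π_4
π_3 = 0.1·π_1 + 0.2·π_2 + 0.1·π_3 + 0.3·π_4
Solving with the normalization constraint gives π = (0.2486, 0.2377, 0.1887, 0.3249).
So the stationary probability of Medium is 0.2377.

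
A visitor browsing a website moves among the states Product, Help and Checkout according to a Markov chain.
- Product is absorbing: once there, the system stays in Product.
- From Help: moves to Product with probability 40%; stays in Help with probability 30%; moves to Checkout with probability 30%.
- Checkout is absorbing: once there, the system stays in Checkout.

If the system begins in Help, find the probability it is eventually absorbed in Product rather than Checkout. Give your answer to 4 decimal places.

Let h(s) be the probability of absorption at Product starting from transient state s. Then h(Product) = 1 and h(Checkout) = 0. By first-step analysis:
h(Help) = 0.4·1 + 0.3·h(Help) + 0.3·0
Solving: h(Help) = 0.5714.
Starting from Help, the probability is 0.5714.

0.5714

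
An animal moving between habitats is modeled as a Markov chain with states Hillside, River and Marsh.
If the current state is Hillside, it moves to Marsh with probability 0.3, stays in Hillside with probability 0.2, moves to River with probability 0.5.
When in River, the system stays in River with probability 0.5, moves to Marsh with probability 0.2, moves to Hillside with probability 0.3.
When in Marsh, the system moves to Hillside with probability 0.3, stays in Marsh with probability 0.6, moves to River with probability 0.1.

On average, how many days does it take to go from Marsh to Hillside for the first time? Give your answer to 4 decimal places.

3.3333

Let t(s) be the expected number of days to first reach Hillside from state s, with t(Hillside) = 0. Conditioning on the first day:
t(River) = 1 + 0.5·t(River) + 0.2·t(Marsh)
t(Marsh) = 1 + 0.1·t(River) + 0.6·t(Marsh)
Solving: t(River) = 3.3333, t(Marsh) = 3.3333.
Expected days from Marsh to Hillside: 3.3333.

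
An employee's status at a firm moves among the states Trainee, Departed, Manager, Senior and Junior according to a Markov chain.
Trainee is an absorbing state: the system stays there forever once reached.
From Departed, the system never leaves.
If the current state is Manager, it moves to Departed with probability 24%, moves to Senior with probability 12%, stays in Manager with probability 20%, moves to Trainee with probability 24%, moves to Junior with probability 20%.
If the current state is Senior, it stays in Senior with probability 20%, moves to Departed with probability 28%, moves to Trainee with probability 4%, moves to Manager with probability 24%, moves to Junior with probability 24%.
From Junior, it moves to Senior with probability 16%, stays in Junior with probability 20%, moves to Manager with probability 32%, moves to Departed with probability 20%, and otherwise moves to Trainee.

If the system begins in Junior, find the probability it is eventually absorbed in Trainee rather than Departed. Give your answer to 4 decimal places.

0.3862

Let h(s) be the probability of absorption at Trainee starting from transient state s. Then h(Trainee) = 1 and h(Departed) = 0. By first-step analysis:
h(Manager) = 0.24·1 + 0.24·0 + 0.2·h(Manager) + 0.12·h(Senior) + 0.2·h(Junior)
h(Senior) = 0.04·1 + 0.28·0 + 0.24·h(Manager) + 0.2·h(Senior) + 0.24·h(Junior)
h(Junior) = 0.12·1 + 0.2·0 + 0.32·h(Manager) + 0.16·h(Senior) + 0.2·h(Junior)
Solving: h(Manager) = 0.4413, h(Senior) = 0.2982, h(Junior) = 0.3862.
Starting from Junior, the probability is 0.3862.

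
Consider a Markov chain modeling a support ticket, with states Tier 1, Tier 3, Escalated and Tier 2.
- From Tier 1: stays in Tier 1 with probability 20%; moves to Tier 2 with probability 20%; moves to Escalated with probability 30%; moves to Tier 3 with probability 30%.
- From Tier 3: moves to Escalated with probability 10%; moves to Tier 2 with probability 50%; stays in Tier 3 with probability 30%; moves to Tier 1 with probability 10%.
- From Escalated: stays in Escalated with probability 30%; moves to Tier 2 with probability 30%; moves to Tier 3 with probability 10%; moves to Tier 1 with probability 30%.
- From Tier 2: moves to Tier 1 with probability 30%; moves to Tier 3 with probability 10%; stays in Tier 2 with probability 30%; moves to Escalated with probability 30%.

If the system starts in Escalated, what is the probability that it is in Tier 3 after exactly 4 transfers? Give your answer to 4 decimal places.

Propagate the distribution vector 4 transfers from Escalated.
After 0 transfers: (0.0000, 0.0000, 1.0000, 0.0000)
After 1 transfer: (0.3000, 0.1000, 0.3000, 0.3000)
After 2 transfers: (0.2500, 0.1800, 0.2800, 0.2900)
After 3 transfers: (0.2390, 0.1860, 0.2640, 0.3110)
After 4 transfers: (0.2389, 0.1850, 0.2628, 0.3133)
P(in Tier 3 after 4 transfers) = 0.1850

0.1850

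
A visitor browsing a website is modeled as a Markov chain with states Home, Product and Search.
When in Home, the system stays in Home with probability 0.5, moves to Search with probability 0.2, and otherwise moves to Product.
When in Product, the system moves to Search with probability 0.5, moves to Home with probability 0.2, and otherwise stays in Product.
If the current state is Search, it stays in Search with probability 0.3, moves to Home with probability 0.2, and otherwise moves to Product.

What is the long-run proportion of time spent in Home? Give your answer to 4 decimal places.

0.2857

Let the stationary distribution be π with π = πP and π_1 + π_2 + π_3 = 1.
π_1 = 0.5·π_1 + 0.2·π_2 + 0.2·π_3
π_2 = 0.3·π_1 + 0.3·π_2 + 0.5·π_3
Solving with the normalization constraint gives π = (0.2857, 0.3690, 0.3452).
So the stationary probability of Home is 0.2857.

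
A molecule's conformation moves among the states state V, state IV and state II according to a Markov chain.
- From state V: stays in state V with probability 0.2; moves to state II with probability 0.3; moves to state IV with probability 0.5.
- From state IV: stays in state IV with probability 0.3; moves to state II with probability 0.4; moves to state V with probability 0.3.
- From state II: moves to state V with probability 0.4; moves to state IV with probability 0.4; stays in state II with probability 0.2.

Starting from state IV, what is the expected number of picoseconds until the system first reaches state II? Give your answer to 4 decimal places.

2.6829

Let t(s) be the expected number of picoseconds to first reach state II from state s, with t(state II) = 0. Conditioning on the first picosecond:
t(state V) = 1 + 0.2·t(state V) + 0.5·t(state IV)
t(state IV) = 1 + 0.3·t(state V) + 0.3·t(state IV)
Solving: t(state V) = 2.9268, t(state IV) = 2.6829.
Expected picoseconds from state IV to state II: 2.6829.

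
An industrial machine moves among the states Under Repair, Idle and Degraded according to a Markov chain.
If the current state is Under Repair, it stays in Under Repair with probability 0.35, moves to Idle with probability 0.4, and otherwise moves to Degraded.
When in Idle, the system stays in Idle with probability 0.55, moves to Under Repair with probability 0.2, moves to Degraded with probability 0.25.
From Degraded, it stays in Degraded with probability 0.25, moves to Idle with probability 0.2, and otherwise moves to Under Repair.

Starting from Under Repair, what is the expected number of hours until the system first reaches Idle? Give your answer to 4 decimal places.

Let t(s) be the expected number of hours to first reach Idle from state s, with t(Idle) = 0. Conditioning on the first hour:
t(Under Repair) = 1 + 0.35·t(Under Repair) + 0.25·t(Degraded)
t(Degraded) = 1 + 0.55·t(Under Repair) + 0.25·t(Degraded)
Solving: t(Under Repair) = 2.8571, t(Degraded) = 3.4286.
Expected hours from Under Repair to Idle: 2.8571.

2.8571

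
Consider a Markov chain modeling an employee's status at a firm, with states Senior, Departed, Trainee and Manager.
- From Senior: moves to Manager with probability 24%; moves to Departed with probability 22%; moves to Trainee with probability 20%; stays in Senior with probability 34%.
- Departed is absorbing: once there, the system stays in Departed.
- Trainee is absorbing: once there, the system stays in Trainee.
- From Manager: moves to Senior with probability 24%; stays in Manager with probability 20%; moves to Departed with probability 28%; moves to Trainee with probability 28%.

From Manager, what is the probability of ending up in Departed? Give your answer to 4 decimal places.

Let h(s) be the probability of absorption at Departed starting from transient state s. Then h(Departed) = 1 and h(Trainee) = 0. By first-step analysis:
h(Senior) = 0.34·h(Senior) + 0.22·1 + 0.2·0 + 0.24·h(Manager)
h(Manager) = 0.24·h(Senior) + 0.28·1 + 0.28·0 + 0.2·h(Manager)
Solving: h(Senior) = 0.5170, h(Manager) = 0.5051.
Starting from Manager, the probability is 0.5051.

0.5051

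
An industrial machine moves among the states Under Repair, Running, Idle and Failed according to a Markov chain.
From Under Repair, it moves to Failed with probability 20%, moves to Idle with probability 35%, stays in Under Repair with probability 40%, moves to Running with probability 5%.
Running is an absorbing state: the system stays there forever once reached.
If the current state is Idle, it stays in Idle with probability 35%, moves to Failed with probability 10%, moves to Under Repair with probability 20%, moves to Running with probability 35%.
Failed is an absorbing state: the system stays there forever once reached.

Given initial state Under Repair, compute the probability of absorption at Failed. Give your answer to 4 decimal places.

Let h(s) be the probability of absorption at Failed starting from transient state s. Then h(Failed) = 1 and h(Running) = 0. By first-step analysis:
h(Under Repair) = 0.4·h(Under Repair) + 0.05·0 + 0.35·h(Idle) + 0.2·1
h(Idle) = 0.2·h(Under Repair) + 0.35·0 + 0.35·h(Idle) + 0.1·1
Solving: h(Under Repair) = 0.5156, h(Idle) = 0.3125.
Starting from Under Repair, the probability is 0.5156.

0.5156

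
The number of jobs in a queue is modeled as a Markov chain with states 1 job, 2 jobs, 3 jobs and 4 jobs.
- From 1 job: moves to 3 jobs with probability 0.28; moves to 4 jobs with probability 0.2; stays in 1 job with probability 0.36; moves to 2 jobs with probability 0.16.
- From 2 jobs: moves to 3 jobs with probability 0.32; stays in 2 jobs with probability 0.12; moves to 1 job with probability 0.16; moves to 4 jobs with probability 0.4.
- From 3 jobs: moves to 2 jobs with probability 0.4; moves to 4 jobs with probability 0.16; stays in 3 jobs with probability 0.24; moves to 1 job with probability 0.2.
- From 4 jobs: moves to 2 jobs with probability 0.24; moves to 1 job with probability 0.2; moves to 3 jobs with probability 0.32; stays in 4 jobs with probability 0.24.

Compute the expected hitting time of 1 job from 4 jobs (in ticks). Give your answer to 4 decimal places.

Let t(s) be the expected number of ticks to first reach 1 job from state s, with t(1 job) = 0. Conditioning on the first tick:
t(2 jobs) = 1 + 0.12·t(2 jobs) + 0.32·t(3 jobs) + 0.4·t(4 jobs)
t(3 jobs) = 1 + 0.4·t(2 jobs) + 0.24·t(3 jobs) + 0.16·t(4 jobs)
t(4 jobs) = 1 + 0.24·t(2 jobs) + 0.32·t(3 jobs) + 0.24·t(4 jobs)
Solving: t(2 jobs) = 5.4587, t(3 jobs) = 5.2984, t(4 jobs) = 5.2705.
Expected ticks from 4 jobs to 1 job: 5.2705.

5.2705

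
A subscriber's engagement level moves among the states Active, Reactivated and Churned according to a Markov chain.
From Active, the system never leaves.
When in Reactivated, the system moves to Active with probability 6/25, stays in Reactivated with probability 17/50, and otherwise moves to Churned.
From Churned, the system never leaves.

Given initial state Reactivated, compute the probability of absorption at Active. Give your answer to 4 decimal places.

Let h(s) be the probability of absorption at Active starting from transient state s. Then h(Active) = 1 and h(Churned) = 0. By first-step analysis:
h(Reactivated) = 0.24·1 + 0.34·h(Reactivated) + 0.42·0
Solving: h(Reactivated) = 0.3636.
Starting from Reactivated, the probability is 0.3636.

0.3636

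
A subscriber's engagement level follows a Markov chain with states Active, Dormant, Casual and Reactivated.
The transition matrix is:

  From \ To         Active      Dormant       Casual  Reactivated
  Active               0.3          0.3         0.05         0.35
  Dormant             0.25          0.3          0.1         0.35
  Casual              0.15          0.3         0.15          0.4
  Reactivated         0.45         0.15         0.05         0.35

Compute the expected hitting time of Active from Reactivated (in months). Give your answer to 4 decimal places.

Let t(s) be the expected number of months to first reach Active from state s, with t(Active) = 0. Conditioning on the first month:
t(Dormant) = 1 + 0.3·t(Dormant) + 0.1·t(Casual) + 0.35·t(Reactivated)
t(Casual) = 1 + 0.3·t(Dormant) + 0.15·t(Casual) + 0.4·t(Reactivated)
t(Reactivated) = 1 + 0.15·t(Dormant) + 0.05·t(Casual) + 0.35·t(Reactivated)
Solving: t(Dormant) = 3.2030, t(Casual) = 3.5057, t(Reactivated) = 2.5473.
Expected months from Reactivated to Active: 2.5473.

2.5473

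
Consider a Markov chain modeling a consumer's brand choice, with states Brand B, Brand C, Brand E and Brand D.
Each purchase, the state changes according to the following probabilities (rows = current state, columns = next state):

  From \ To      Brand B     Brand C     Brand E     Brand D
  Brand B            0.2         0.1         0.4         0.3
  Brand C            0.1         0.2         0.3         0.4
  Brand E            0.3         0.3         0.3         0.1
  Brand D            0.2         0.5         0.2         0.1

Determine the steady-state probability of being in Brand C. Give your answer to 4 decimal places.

0.2766

Let the stationary distribution be π with π = πP and π_1 + π_2 + π_3 + π_4 = 1.
π_1 = 0.2·π_1 + 0.1·π_2 + 0.3·π_3 + 0.2·π_4
π_2 = 0.1·π_1 + 0.2·π_2 + 0.3·π_3 + 0.5·π_4
π_3 = 0.4·π_1 + 0.3·π_2 + 0.3·π_3 + 0.2·π_4
Solving with the normalization constraint gives π = (0.2021, 0.2766, 0.2979, 0.2234).
So the stationary probability of Brand C is 0.2766.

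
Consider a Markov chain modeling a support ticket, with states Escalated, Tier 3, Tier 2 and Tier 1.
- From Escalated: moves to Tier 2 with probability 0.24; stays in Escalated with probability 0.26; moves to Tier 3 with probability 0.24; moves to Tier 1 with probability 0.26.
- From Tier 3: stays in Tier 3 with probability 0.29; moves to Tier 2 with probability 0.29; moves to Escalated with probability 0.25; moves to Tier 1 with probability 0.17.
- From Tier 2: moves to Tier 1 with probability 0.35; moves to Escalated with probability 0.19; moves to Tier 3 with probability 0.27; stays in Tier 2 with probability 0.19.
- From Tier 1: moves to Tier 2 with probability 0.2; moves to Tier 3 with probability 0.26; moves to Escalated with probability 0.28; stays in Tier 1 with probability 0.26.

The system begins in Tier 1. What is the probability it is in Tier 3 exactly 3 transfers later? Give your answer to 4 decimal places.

0.2653

Propagate the distribution vector 3 transfers from Tier 1.
After 0 transfers: (0.0000, 0.0000, 0.0000, 1.0000)
After 1 transfer: (0.2800, 0.2600, 0.2000, 0.2600)
After 2 transfers: (0.2486, 0.2642, 0.2326, 0.2546)
After 3 transfers: (0.2462, 0.2653, 0.2314, 0.2572)
P(in Tier 3 after 3 transfers) = 0.2653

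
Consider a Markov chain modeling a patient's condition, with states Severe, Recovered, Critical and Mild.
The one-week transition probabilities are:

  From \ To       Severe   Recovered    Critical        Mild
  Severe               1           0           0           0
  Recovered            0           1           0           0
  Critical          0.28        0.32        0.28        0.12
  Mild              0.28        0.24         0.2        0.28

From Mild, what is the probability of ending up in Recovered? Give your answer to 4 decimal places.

0.4790

Let h(s) be the probability of absorption at Recovered starting from transient state s. Then h(Recovered) = 1 and h(Severe) = 0. By first-step analysis:
h(Critical) = 0.28·0 + 0.32·1 + 0.28·h(Critical) + 0.12·h(Mild)
h(Mild) = 0.28·0 + 0.24·1 + 0.2·h(Critical) + 0.28·h(Mild)
Solving: h(Critical) = 0.5243, h(Mild) = 0.4790.
Starting from Mild, the probability is 0.4790.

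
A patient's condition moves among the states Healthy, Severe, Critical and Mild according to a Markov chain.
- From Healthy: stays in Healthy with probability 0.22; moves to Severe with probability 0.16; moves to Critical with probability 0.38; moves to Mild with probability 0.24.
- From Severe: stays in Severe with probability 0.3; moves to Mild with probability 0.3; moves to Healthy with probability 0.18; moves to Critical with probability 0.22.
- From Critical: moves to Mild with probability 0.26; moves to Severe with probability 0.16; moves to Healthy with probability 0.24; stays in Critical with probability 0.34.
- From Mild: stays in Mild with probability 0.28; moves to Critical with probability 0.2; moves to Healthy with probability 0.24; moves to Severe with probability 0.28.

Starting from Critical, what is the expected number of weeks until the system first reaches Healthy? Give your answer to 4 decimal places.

4.4142

Let t(s) be the expected number of weeks to first reach Healthy from state s, with t(Healthy) = 0. Conditioning on the first week:
t(Severe) = 1 + 0.3·t(Severe) + 0.22·t(Critical) + 0.3·t(Mild)
t(Critical) = 1 + 0.16·t(Severe) + 0.34·t(Critical) + 0.26·t(Mild)
t(Mild) = 1 + 0.28·t(Severe) + 0.2·t(Critical) + 0.28·t(Mild)
Solving: t(Severe) = 4.7240, t(Critical) = 4.4142, t(Mild) = 4.4522.
Expected weeks from Critical to Healthy: 4.4142.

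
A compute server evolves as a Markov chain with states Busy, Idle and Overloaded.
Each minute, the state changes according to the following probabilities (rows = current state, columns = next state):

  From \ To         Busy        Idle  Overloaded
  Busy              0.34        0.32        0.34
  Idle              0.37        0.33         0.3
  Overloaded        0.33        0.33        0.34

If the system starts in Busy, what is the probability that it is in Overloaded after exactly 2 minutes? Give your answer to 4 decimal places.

0.3272

Sum over the intermediate state after 1 minute:
P = P(Busy→Busy)·P(Busy→Overloaded) + P(Busy→Idle)·P(Idle→Overloaded) + P(Busy→Overloaded)·P(Overloaded→Overloaded)
  = 0.34×0.34 + 0.32×0.3 + 0.34×0.34
  = 0.1156 + 0.0960 + 0.1156 = 0.3272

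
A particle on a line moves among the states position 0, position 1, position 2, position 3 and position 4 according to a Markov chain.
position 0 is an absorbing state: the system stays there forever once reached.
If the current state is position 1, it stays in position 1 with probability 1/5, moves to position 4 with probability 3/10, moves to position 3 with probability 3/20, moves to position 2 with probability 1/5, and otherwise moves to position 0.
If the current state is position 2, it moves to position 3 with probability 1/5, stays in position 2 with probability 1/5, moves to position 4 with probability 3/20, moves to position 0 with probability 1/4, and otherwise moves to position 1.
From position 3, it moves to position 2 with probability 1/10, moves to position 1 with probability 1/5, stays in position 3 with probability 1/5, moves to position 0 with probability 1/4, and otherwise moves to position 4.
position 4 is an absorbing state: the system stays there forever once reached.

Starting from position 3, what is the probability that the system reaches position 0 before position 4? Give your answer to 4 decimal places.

0.4825

Let h(s) be the probability of absorption at position 0 starting from transient state s. Then h(position 0) = 1 and h(position 4) = 0. By first-step analysis:
h(position 1) = 0.15·1 + 0.2·h(position 1) + 0.2·h(position 2) + 0.15·h(position 3) + 0.3·0
h(position 2) = 0.25·1 + 0.2·h(position 1) + 0.2·h(position 2) + 0.2·h(position 3) + 0.15·0
h(position 3) = 0.25·1 + 0.2·h(position 1) + 0.1·h(position 2) + 0.2·h(position 3) + 0.25·0
Solving: h(position 1) = 0.4120, h(position 2) = 0.5361, h(position 3) = 0.4825.
Starting from position 3, the probability is 0.4825.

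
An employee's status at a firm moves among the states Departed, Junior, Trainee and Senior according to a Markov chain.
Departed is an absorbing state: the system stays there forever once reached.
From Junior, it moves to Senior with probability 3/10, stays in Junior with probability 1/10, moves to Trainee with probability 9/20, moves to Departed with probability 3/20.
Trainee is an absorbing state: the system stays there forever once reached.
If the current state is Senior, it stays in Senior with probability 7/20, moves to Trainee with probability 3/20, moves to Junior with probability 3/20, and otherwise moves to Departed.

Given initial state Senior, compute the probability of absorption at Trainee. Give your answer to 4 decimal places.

0.3750

Let h(s) be the probability of absorption at Trainee starting from transient state s. Then h(Trainee) = 1 and h(Departed) = 0. By first-step analysis:
h(Junior) = 0.15·0 + 0.1·h(Junior) + 0.45·1 + 0.3·h(Senior)
h(Senior) = 0.35·0 + 0.15·h(Junior) + 0.15·1 + 0.35·h(Senior)
Solving: h(Junior) = 0.6250, h(Senior) = 0.3750.
Starting from Senior, the probability is 0.3750.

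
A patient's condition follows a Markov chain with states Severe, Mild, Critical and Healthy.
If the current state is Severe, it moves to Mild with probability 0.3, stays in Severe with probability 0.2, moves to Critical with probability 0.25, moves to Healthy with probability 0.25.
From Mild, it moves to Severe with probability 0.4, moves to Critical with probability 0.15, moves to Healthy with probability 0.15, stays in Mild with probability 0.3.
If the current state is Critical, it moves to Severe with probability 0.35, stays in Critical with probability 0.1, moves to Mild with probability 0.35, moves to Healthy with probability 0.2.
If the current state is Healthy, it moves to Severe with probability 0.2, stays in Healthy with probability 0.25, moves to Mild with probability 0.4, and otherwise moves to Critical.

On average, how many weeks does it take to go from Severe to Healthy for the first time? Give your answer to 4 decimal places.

Let t(s) be the expected number of weeks to first reach Healthy from state s, with t(Healthy) = 0. Conditioning on the first week:
t(Severe) = 1 + 0.2·t(Severe) + 0.3·t(Mild) + 0.25·t(Critical)
t(Mild) = 1 + 0.4·t(Severe) + 0.3·t(Mild) + 0.15·t(Critical)
t(Critical) = 1 + 0.35·t(Severe) + 0.35·t(Mild) + 0.1·t(Critical)
Solving: t(Severe) = 4.7727, t(Mild) = 5.2273, t(Critical) = 5.0000.
Expected weeks from Severe to Healthy: 4.7727.

4.7727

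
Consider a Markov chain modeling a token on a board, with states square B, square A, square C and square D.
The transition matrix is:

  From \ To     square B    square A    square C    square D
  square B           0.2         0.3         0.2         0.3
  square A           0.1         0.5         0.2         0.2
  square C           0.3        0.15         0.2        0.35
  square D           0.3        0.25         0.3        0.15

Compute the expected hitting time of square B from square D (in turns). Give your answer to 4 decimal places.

Let t(s) be the expected number of turns to first reach square B from state s, with t(square B) = 0. Conditioning on the first turn:
t(square A) = 1 + 0.5·t(square A) + 0.2·t(square C) + 0.2·t(square D)
t(square C) = 1 + 0.15·t(square A) + 0.2·t(square C) + 0.35·t(square D)
t(square D) = 1 + 0.25·t(square A) + 0.3·t(square C) + 0.15·t(square D)
Solving: t(square A) = 5.2941, t(square C) = 4.0665, t(square D) = 4.1688.
Expected turns from square D to square B: 4.1688.

4.1688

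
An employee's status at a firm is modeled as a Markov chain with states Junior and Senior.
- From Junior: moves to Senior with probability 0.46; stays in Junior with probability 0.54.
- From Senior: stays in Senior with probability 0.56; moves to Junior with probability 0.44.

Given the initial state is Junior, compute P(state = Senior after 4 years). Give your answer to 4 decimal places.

Propagate the distribution vector 4 years from Junior.
After 0 years: (1.0000, 0.0000)
After 1 year: (0.5400, 0.4600)
After 2 years: (0.4940, 0.5060)
After 3 years: (0.4894, 0.5106)
After 4 years: (0.4889, 0.5111)
P(in Senior after 4 years) = 0.5111

0.5111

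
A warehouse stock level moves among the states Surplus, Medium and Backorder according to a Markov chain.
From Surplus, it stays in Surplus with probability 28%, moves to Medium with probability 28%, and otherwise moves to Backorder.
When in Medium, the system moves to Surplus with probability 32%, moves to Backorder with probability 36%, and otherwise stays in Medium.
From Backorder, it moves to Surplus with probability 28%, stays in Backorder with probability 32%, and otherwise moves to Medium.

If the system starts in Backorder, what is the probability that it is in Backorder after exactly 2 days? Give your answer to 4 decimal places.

0.3696

Sum over the intermediate state after 1 day:
P = P(Backorder→Surplus)·P(Surplus→Backorder) + P(Backorder→Medium)·P(Medium→Backorder) + P(Backorder→Backorder)·P(Backorder→Backorder)
  = 0.28×0.44 + 0.4×0.36 + 0.32×0.32
  = 0.1232 + 0.1440 + 0.1024 = 0.3696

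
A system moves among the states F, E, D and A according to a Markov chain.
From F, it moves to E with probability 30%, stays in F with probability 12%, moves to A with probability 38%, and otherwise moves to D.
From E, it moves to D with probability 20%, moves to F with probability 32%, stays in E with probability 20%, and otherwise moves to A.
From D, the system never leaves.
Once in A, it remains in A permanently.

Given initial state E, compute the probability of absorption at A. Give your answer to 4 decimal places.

0.6053

Let h(s) be the probability of absorption at A starting from transient state s. Then h(A) = 1 and h(D) = 0. By first-step analysis:
h(F) = 0.12·h(F) + 0.3·h(E) + 0.2·0 + 0.38·1
h(E) = 0.32·h(F) + 0.2·h(E) + 0.2·0 + 0.28·1
Solving: h(F) = 0.6382, h(E) = 0.6053.
Starting from E, the probability is 0.6053.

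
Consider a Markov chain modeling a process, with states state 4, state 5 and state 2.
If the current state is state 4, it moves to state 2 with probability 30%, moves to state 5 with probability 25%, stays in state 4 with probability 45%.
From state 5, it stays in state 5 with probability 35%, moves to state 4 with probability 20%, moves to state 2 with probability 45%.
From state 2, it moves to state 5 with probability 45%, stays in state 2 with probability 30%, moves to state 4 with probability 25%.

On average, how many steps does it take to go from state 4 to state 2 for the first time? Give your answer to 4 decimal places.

Let t(s) be the expected number of steps to first reach state 2 from state s, with t(state 2) = 0. Conditioning on the first step:
t(state 4) = 1 + 0.45·t(state 4) + 0.25·t(state 5)
t(state 5) = 1 + 0.2·t(state 4) + 0.35·t(state 5)
Solving: t(state 4) = 2.9268, t(state 5) = 2.4390.
Expected steps from state 4 to state 2: 2.9268.

2.9268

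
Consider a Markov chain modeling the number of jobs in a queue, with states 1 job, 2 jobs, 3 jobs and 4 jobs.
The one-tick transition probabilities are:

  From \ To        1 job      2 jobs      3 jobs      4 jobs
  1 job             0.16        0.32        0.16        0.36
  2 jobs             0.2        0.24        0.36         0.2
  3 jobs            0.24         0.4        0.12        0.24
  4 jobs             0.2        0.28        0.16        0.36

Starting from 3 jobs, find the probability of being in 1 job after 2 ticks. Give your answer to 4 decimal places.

Propagate the distribution vector 2 ticks from 3 jobs.
After 0 ticks: (0.0000, 0.0000, 1.0000, 0.0000)
After 1 tick: (0.2400, 0.4000, 0.1200, 0.2400)
After 2 ticks: (0.1952, 0.2880, 0.2352, 0.2816)
P(in 1 job after 2 ticks) = 0.1952

0.1952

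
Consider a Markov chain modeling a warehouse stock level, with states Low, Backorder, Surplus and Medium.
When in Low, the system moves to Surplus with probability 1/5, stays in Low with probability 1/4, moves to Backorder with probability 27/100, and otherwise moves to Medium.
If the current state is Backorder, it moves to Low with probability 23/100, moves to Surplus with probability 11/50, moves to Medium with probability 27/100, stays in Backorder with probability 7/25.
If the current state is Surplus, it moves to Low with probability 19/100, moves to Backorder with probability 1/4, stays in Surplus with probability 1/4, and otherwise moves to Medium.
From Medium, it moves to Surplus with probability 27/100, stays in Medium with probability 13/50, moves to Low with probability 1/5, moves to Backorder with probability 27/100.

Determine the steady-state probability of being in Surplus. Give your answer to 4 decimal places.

0.2367

Let the stationary distribution be π with π = πP and π_1 + π_2 + π_3 + π_4 = 1.
π_1 = 0.25·π_1 + 0.23·π_2 + 0.19·π_3 + 0.2·π_4
π_2 = 0.27·π_1 + 0.28·π_2 + 0.25·π_3 + 0.27·π_4
π_3 = 0.2·π_1 + 0.22·π_2 + 0.25·π_3 + 0.27·π_4
Solving with the normalization constraint gives π = (0.2165, 0.2679, 0.2367, 0.2788).
So the stationary probability of Surplus is 0.2367.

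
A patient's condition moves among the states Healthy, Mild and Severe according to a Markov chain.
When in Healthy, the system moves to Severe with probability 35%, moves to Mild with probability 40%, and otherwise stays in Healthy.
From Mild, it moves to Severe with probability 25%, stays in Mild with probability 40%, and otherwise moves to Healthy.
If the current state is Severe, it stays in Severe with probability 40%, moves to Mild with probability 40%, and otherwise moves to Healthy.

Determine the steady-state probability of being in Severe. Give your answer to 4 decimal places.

0.3263

Let the stationary distribution be π with π = πP and π_1 + π_2 + π_3 = 1.
π_1 = 0.25·π_1 + 0.35·π_2 + 0.2·π_3
π_2 = 0.4·π_1 + 0.4·π_2 + 0.4·π_3
Solving with the normalization constraint gives π = (0.2737, 0.4000, 0.3263).
So the stationary probability of Severe is 0.3263.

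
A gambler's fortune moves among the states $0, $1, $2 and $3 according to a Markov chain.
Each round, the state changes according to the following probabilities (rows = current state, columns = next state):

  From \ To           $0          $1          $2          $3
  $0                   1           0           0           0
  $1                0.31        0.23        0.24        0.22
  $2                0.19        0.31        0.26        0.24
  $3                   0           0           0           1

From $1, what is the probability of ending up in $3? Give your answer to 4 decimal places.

Let h(s) be the probability of absorption at $3 starting from transient state s. Then h($3) = 1 and h($0) = 0. By first-step analysis:
h($1) = 0.31·0 + 0.23·h($1) + 0.24·h($2) + 0.22·1
h($2) = 0.19·0 + 0.31·h($1) + 0.26·h($2) + 0.24·1
Solving: h($1) = 0.4449, h($2) = 0.5107.
Starting from $1, the probability is 0.4449.

0.4449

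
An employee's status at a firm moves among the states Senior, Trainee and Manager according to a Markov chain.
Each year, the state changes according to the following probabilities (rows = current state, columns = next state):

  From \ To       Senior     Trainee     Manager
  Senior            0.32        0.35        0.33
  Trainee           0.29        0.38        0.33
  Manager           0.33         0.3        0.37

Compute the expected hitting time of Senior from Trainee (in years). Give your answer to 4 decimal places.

Let t(s) be the expected number of years to first reach Senior from state s, with t(Senior) = 0. Conditioning on the first year:
t(Trainee) = 1 + 0.38·t(Trainee) + 0.33·t(Manager)
t(Manager) = 1 + 0.3·t(Trainee) + 0.37·t(Manager)
Solving: t(Trainee) = 3.2922, t(Manager) = 3.1550.
Expected years from Trainee to Senior: 3.2922.

3.2922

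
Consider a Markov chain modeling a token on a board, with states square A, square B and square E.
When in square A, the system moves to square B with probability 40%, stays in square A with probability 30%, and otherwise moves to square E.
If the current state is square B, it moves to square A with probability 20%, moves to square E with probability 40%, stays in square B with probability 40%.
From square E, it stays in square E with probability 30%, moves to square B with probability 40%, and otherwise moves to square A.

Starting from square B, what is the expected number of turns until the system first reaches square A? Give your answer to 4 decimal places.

Let t(s) be the expected number of turns to first reach square A from state s, with t(square A) = 0. Conditioning on the first turn:
t(square B) = 1 + 0.4·t(square B) + 0.4·t(square E)
t(square E) = 1 + 0.4·t(square B) + 0.3·t(square E)
Solving: t(square B) = 4.2308, t(square E) = 3.8462.
Expected turns from square B to square A: 4.2308.

4.2308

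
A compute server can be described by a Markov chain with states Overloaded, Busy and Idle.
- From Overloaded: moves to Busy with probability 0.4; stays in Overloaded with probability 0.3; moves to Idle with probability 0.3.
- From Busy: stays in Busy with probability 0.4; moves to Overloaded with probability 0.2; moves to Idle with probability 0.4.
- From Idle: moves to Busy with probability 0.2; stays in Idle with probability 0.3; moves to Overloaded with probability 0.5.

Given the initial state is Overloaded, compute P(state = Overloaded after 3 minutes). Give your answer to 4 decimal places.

0.3340

Propagate the distribution vector 3 minutes from Overloaded.
After 0 minutes: (1.0000, 0.0000, 0.0000)
After 1 minute: (0.3000, 0.4000, 0.3000)
After 2 minutes: (0.3200, 0.3400, 0.3400)
After 3 minutes: (0.3340, 0.3320, 0.3340)
P(in Overloaded after 3 minutes) = 0.3340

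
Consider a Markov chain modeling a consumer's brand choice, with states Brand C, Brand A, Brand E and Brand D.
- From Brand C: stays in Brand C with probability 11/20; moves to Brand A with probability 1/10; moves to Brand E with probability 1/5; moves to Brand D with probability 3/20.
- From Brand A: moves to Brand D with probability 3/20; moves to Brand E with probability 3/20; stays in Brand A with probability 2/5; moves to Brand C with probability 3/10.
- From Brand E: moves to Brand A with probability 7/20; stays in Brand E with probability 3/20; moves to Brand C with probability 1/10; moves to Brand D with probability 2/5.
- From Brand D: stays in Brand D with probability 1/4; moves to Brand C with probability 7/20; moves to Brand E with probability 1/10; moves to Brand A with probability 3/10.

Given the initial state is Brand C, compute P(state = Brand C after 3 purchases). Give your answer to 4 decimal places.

Propagate the distribution vector 3 purchases from Brand C.
After 0 purchases: (1.0000, 0.0000, 0.0000, 0.0000)
After 1 purchase: (0.5500, 0.1000, 0.2000, 0.1500)
After 2 purchases: (0.4050, 0.2100, 0.1700, 0.2150)
After 3 purchases: (0.3780, 0.2485, 0.1595, 0.2140)
P(in Brand C after 3 purchases) = 0.3780

0.3780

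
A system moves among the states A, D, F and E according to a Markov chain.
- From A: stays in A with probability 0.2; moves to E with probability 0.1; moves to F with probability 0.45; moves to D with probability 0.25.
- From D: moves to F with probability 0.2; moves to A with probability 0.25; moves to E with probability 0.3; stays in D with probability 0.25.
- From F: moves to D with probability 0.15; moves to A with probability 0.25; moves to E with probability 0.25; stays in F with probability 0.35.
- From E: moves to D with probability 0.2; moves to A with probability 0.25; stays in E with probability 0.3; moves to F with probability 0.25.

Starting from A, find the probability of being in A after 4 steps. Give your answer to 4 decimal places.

Propagate the distribution vector 4 steps from A.
After 0 steps: (1.0000, 0.0000, 0.0000, 0.0000)
After 1 step: (0.2000, 0.2500, 0.4500, 0.1000)
After 2 steps: (0.2400, 0.2000, 0.3225, 0.2375)
After 3 steps: (0.2380, 0.2059, 0.3203, 0.2359)
After 4 steps: (0.2381, 0.2062, 0.3193, 0.2364)
P(in A after 4 steps) = 0.2381

0.2381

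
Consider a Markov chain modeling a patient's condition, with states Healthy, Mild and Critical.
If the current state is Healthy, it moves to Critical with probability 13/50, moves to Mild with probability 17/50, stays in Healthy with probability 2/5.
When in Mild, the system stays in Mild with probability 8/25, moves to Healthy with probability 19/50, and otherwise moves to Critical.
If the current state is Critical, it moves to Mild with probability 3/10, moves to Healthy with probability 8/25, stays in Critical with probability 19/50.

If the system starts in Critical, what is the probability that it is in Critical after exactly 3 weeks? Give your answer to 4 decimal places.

Propagate the distribution vector 3 weeks from Critical.
After 0 weeks: (0.0000, 0.0000, 1.0000)
After 1 week: (0.3200, 0.3000, 0.3800)
After 2 weeks: (0.3636, 0.3188, 0.3176)
After 3 weeks: (0.3682, 0.3209, 0.3109)
P(in Critical after 3 weeks) = 0.3109

0.3109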